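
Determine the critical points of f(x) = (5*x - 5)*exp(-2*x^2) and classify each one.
f'(x) = 5*(-4*x*(x - 1) + 1)*exp(-2*x^2)

Solve f'(x) = 0:
  f'(x) = (-20*x^2 + 20*x + 5)·exp(-2*x^2) and exp(-2*x^2) > 0 for every x, so f'(x) = 0 ⇔ -20*x^2 + 20*x + 5 = 0.
  Factor: -20*x^2 + 20*x + 5 = -5*(4*x^2 - 4*x - 1); 4*x^2 - 4*x - 1 = 0 has no rational roots; quadratic formula: x = (4 ± √32)/8.
  ⇒ x = 1/2 - sqrt(2)/2 ≈ -0.2071, 1/2 + sqrt(2)/2 ≈ 1.2071

f''(x) = 20*(4*x^2*(x - 1) - 3*x + 1)*exp(-2*x^2)
Second-derivative test at each critical point:
  f''(-0.2071) = 25.9590 > 0 → local minimum
  f''(1.2071) = -1.5343 < 0 → local maximum

Critical points: x = 1/2 - sqrt(2)/2 ≈ -0.2071 (local minimum); x = 1/2 + sqrt(2)/2 ≈ 1.2071 (local maximum)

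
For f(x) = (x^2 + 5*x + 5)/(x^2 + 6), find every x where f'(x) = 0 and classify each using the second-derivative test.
f'(x) = (-5*x^2 + 2*x + 30)/(x^4 + 12*x^2 + 36)

Solve f'(x) = 0:
  f'(x) = -(5*x^2 - 2*x - 30)/(x^2 + 6)^2; the denominator is positive wherever f is defined, so f'(x) = 0 ⇔ -5*x^2 + 2*x + 30 = 0.
  5*x^2 - 2*x - 30 = 0 has no rational roots; quadratic formula: x = (2 ± √604)/10.
  ⇒ x = 1/5 - sqrt(151)/5 ≈ -2.2576, 1/5 + sqrt(151)/5 ≈ 2.6576

f''(x) = 2*(5*x^3 - 3*x^2 - 90*x + 6)/(x^6 + 18*x^4 + 108*x^2 + 216)
Second-derivative test at each critical point:
  f''(-2.2576) = 0.1996 > 0 → local minimum
  f''(2.6576) = -0.1440 < 0 → local maximum

Critical points: x = 1/5 - sqrt(151)/5 ≈ -2.2576 (local minimum); x = 1/5 + sqrt(151)/5 ≈ 2.6576 (local maximum)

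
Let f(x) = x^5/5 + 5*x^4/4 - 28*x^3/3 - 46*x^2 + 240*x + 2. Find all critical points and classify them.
f'(x) = x^4 + 5*x^3 - 28*x^2 - 92*x + 240

Solve f'(x) = 0:
  Factor: x^4 + 5*x^3 - 28*x^2 - 92*x + 240 = (x - 4)*(x - 2)*(x + 5)*(x + 6) = 0.
  ⇒ x = -6, -5, 2, 4

f''(x) = 4*x^3 + 15*x^2 - 56*x - 92
Second-derivative test at each critical point:
  f''(-6) = -80 < 0 → local maximum
  f''(-5) = 63 > 0 → local minimum
  f''(2) = -112 < 0 → local maximum
  f''(4) = 180 > 0 → local minimum

Critical points: x = -6 (local maximum); x = -5 (local minimum); x = 2 (local maximum); x = 4 (local minimum)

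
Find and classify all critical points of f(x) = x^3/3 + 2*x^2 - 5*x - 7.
f'(x) = x^2 + 4*x - 5

Solve f'(x) = 0:
  Factor: x^2 + 4*x - 5 = (x - 1)*(x + 5) = 0.
  ⇒ x = -5, 1

f''(x) = 2*x + 4
Second-derivative test at each critical point:
  f''(-5) = -6 < 0 → local maximum
  f''(1) = 6 > 0 → local minimum

Critical points: x = -5 (local maximum); x = 1 (local minimum)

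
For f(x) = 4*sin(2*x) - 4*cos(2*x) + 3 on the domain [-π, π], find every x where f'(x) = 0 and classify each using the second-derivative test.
f'(x) = 8*sqrt(2)*sin(2*x + pi/4)

Solve f'(x) = 0 on [-π, π]:
  f'(x) = 0 ⇔ 4*cos(2*x) = -4*sin(2*x) ⇔ tan(2*x) = -1, i.e. 2*x = arctan(-1) + nπ; keep the solutions lying in [-π, π].
  ⇒ x = -5*pi/8 ≈ -1.9635, -pi/8 ≈ -0.3927, 3*pi/8 ≈ 1.1781, 7*pi/8 ≈ 2.7489

f''(x) = 16*sqrt(2)*cos(2*x + pi/4)
Second-derivative test at each critical point:
  f''(-1.9635) = -22.6274 < 0 → local maximum
  f''(-0.3927) = 22.6274 > 0 → local minimum
  f''(1.1781) = -22.6274 < 0 → local maximum
  f''(2.7489) = 22.6274 > 0 → local minimum

Critical points: x = -5*pi/8 ≈ -1.9635 (local maximum); x = -pi/8 ≈ -0.3927 (local minimum); x = 3*pi/8 ≈ 1.1781 (local maximum); x = 7*pi/8 ≈ 2.7489 (local minimum)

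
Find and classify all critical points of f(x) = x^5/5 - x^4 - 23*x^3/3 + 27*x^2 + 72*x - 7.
f'(x) = x^4 - 4*x^3 - 23*x^2 + 54*x + 72

Solve f'(x) = 0:
  Factor: x^4 - 4*x^3 - 23*x^2 + 54*x + 72 = (x - 6)*(x - 3)*(x + 1)*(x + 4) = 0.
  ⇒ x = -4, -1, 3, 6

f''(x) = 4*x^3 - 12*x^2 - 46*x + 54
Second-derivative test at each critical point:
  f''(-4) = -210 < 0 → local maximum
  f''(-1) = 84 > 0 → local minimum
  f''(3) = -84 < 0 → local maximum
  f''(6) = 210 > 0 → local minimum

Critical points: x = -4 (local maximum); x = -1 (local minimum); x = 3 (local maximum); x = 6 (local minimum)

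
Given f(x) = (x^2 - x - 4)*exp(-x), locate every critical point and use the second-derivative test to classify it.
f'(x) = (-x^2 + 3*x + 3)*exp(-x)

Solve f'(x) = 0:
  f'(x) = (-x^2 + 3*x + 3)·exp(-x) and exp(-x) > 0 for every x, so f'(x) = 0 ⇔ -x^2 + 3*x + 3 = 0.
  x^2 - 3*x - 3 = 0 has no rational roots; quadratic formula: x = (3 ± √21)/2.
  ⇒ x = 3/2 - sqrt(21)/2 ≈ -0.7913, 3/2 + sqrt(21)/2 ≈ 3.7913

f''(x) = x*(x - 5)*exp(-x)
Second-derivative test at each critical point:
  f''(-0.7913) = 10.1102 > 0 → local minimum
  f''(3.7913) = -0.1034 < 0 → local maximum

Critical points: x = 3/2 - sqrt(21)/2 ≈ -0.7913 (local minimum); x = 3/2 + sqrt(21)/2 ≈ 3.7913 (local maximum)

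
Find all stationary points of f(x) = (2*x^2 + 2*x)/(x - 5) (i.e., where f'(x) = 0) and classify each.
f'(x) = 2*(x^2 - 10*x - 5)/(x^2 - 10*x + 25)

Solve f'(x) = 0:
  f'(x) = 2*(x^2 - 10*x - 5)/(x - 5)^2; the denominator is positive wherever f is defined, so f'(x) = 0 ⇔ 2*x^2 - 20*x - 10 = 0.
  Factor: 2*x^2 - 20*x - 10 = 2*(x^2 - 10*x - 5); x^2 - 10*x - 5 = 0 has no rational roots; quadratic formula: x = (10 ± √120)/2.
  ⇒ x = 5 - sqrt(30) ≈ -0.4772, 5 + sqrt(30) ≈ 10.4772

f''(x) = 120/(x^3 - 15*x^2 + 75*x - 125)
Second-derivative test at each critical point:
  f''(-0.4772) = -0.7303 < 0 → local maximum
  f''(10.4772) = 0.7303 > 0 → local minimum

Critical points: x = 5 - sqrt(30) ≈ -0.4772 (local maximum); x = 5 + sqrt(30) ≈ 10.4772 (local minimum)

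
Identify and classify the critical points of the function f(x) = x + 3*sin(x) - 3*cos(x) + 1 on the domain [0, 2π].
f'(x) = 3*sqrt(2)*sin(x + pi/4) + 1

Solve f'(x) = 0 on [0, 2π]:
  f'(x) = 0 ⇔ 3*sin(x) + 3*cos(x) = -1. Write the left side as R·cos(x + φ) with R = √(3² + (-3)²) = 3*sqrt(2), cos φ = sqrt(2)/2, sin φ = -sqrt(2)/2; then cos(x + φ) = -sqrt(2)/6. Solve for x and keep the solutions lying in [0, 2π].
  ⇒ x = atan((-1 + sqrt(17))/(-sqrt(17) - 1)) + pi ≈ 2.5941, atan((-sqrt(17) - 1)/(-1 + sqrt(17))) + 2*pi ≈ 5.2598

f''(x) = 3*sqrt(2)*cos(x + pi/4)
Second-derivative test at each critical point:
  f''(2.5941) = -4.1231 < 0 → local maximum
  f''(5.2598) = 4.1231 > 0 → local minimum

Critical points: x = atan((-1 + sqrt(17))/(-sqrt(17) - 1)) + pi ≈ 2.5941 (local maximum); x = atan((-sqrt(17) - 1)/(-1 + sqrt(17))) + 2*pi ≈ 5.2598 (local minimum)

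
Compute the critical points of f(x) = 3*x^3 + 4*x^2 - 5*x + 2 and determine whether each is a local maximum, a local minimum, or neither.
f'(x) = 9*x^2 + 8*x - 5

Solve f'(x) = 0:
  9*x^2 + 8*x - 5 = 0 has no rational roots; quadratic formula: x = (-8 ± √244)/18.
  ⇒ x = -sqrt(61)/9 - 4/9 ≈ -1.3122, -4/9 + sqrt(61)/9 ≈ 0.4234

f''(x) = 18*x + 8
Second-derivative test at each critical point:
  f''(-1.3122) = -15.6205 < 0 → local maximum
  f''(0.4234) = 15.6205 > 0 → local minimum

Critical points: x = -sqrt(61)/9 - 4/9 ≈ -1.3122 (local maximum); x = -4/9 + sqrt(61)/9 ≈ 0.4234 (local minimum)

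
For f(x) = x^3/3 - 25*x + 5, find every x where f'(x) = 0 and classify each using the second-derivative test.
f'(x) = x^2 - 25

Solve f'(x) = 0:
  Factor: x^2 - 25 = (x - 5)*(x + 5) = 0.
  ⇒ x = -5, 5

f''(x) = 2*x
Second-derivative test at each critical point:
  f''(-5) = -10 < 0 → local maximum
  f''(5) = 10 > 0 → local minimum

Critical points: x = -5 (local maximum); x = 5 (local minimum)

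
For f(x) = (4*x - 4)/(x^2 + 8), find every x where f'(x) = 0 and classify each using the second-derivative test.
f'(x) = 4*(x^2 - 2*x*(x - 1) + 8)/(x^2 + 8)^2

Solve f'(x) = 0:
  f'(x) = -4*(x - 4)*(x + 2)/(x^2 + 8)^2; the denominator is positive wherever f is defined, so f'(x) = 0 ⇔ -4*x^2 + 8*x + 32 = 0.
  Factor: -4*x^2 + 8*x + 32 = -4*(x - 4)*(x + 2) = 0.
  ⇒ x = -2, 4

f''(x) = 8*(4*x^2*(x - 1) + (1 - 3*x)*(x^2 + 8))/(x^2 + 8)^3
Second-derivative test at each critical point:
  f''(-2) = 1/6 > 0 → local minimum
  f''(4) = -1/24 < 0 → local maximum

Critical points: x = -2 (local minimum); x = 4 (local maximum)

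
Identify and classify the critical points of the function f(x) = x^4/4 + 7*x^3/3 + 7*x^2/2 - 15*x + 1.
f'(x) = x^3 + 7*x^2 + 7*x - 15

Solve f'(x) = 0:
  Factor: x^3 + 7*x^2 + 7*x - 15 = (x - 1)*(x + 3)*(x + 5) = 0.
  ⇒ x = -5, -3, 1

f''(x) = 3*x^2 + 14*x + 7
Second-derivative test at each critical point:
  f''(-5) = 12 > 0 → local minimum
  f''(-3) = -8 < 0 → local maximum
  f''(1) = 24 > 0 → local minimum

Critical points: x = -5 (local minimum); x = -3 (local maximum); x = 1 (local minimum)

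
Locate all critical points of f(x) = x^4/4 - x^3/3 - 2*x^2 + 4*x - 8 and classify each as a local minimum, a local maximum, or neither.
f'(x) = x^3 - x^2 - 4*x + 4

Solve f'(x) = 0:
  Factor: x^3 - x^2 - 4*x + 4 = (x - 2)*(x - 1)*(x + 2) = 0.
  ⇒ x = -2, 1, 2

f''(x) = 3*x^2 - 2*x - 4
Second-derivative test at each critical point:
  f''(-2) = 12 > 0 → local minimum
  f''(1) = -3 < 0 → local maximum
  f''(2) = 4 > 0 → local minimum

Critical points: x = -2 (local minimum); x = 1 (local maximum); x = 2 (local minimum)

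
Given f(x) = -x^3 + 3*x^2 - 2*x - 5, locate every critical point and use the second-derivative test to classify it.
f'(x) = -3*x^2 + 6*x - 2

Solve f'(x) = 0:
  3*x^2 - 6*x + 2 = 0 has no rational roots; quadratic formula: x = (6 ± √12)/6.
  ⇒ x = 1 - sqrt(3)/3 ≈ 0.4226, sqrt(3)/3 + 1 ≈ 1.5774

f''(x) = 6 - 6*x
Second-derivative test at each critical point:
  f''(0.4226) = 3.4641 > 0 → local minimum
  f''(1.5774) = -3.4641 < 0 → local maximum

Critical points: x = 1 - sqrt(3)/3 ≈ 0.4226 (local minimum); x = sqrt(3)/3 + 1 ≈ 1.5774 (local maximum)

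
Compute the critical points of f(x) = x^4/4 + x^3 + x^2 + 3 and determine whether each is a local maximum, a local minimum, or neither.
f'(x) = x*(x^2 + 3*x + 2)

Solve f'(x) = 0:
  Factor: x^3 + 3*x^2 + 2*x = x*(x + 1)*(x + 2) = 0.
  ⇒ x = -2, -1, 0

f''(x) = 3*x^2 + 6*x + 2
Second-derivative test at each critical point:
  f''(-2) = 2 > 0 → local minimum
  f''(-1) = -1 < 0 → local maximum
  f''(0) = 2 > 0 → local minimum

Critical points: x = -2 (local minimum); x = -1 (local maximum); x = 0 (local minimum)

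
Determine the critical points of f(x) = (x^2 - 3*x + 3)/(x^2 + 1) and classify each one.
f'(x) = (3*x^2 - 4*x - 3)/(x^4 + 2*x^2 + 1)

Solve f'(x) = 0:
  f'(x) = (3*x^2 - 4*x - 3)/(x^2 + 1)^2; the denominator is positive wherever f is defined, so f'(x) = 0 ⇔ 3*x^2 - 4*x - 3 = 0.
  3*x^2 - 4*x - 3 = 0 has no rational roots; quadratic formula: x = (4 ± √52)/6.
  ⇒ x = 2/3 - sqrt(13)/3 ≈ -0.5352, 2/3 + sqrt(13)/3 ≈ 1.8685

f''(x) = 2*(-3*x^3 + 6*x^2 + 9*x - 2)/(x^6 + 3*x^4 + 3*x^2 + 1)
Second-derivative test at each critical point:
  f''(-0.5352) = -4.3575 < 0 → local maximum
  f''(1.8685) = 0.3575 > 0 → local minimum

Critical points: x = 2/3 - sqrt(13)/3 ≈ -0.5352 (local maximum); x = 2/3 + sqrt(13)/3 ≈ 1.8685 (local minimum)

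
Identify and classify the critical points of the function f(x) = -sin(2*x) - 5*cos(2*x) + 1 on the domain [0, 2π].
f'(x) = 10*sin(2*x) - 2*cos(2*x)

Solve f'(x) = 0 on [0, 2π]:
  f'(x) = 0 ⇔ -cos(2*x) = -5*sin(2*x) ⇔ tan(2*x) = 1/5, i.e. 2*x = arctan(1/5) + nπ; keep the solutions lying in [0, 2π].
  ⇒ x = atan(1/5)/2 ≈ 0.0987, atan(1/5)/2 + pi/2 ≈ 1.6695, atan(1/5)/2 + pi ≈ 3.2403, atan(1/5)/2 + 3*pi/2 ≈ 4.8111

f''(x) = 4*sin(2*x) + 20*cos(2*x)
Second-derivative test at each critical point:
  f''(0.0987) = 20.3961 > 0 → local minimum
  f''(1.6695) = -20.3961 < 0 → local maximum
  f''(3.2403) = 20.3961 > 0 → local minimum
  f''(4.8111) = -20.3961 < 0 → local maximum

Critical points: x = atan(1/5)/2 ≈ 0.0987 (local minimum); x = atan(1/5)/2 + pi/2 ≈ 1.6695 (local maximum); x = atan(1/5)/2 + pi ≈ 3.2403 (local minimum); x = atan(1/5)/2 + 3*pi/2 ≈ 4.8111 (local maximum)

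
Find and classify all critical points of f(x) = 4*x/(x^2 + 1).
f'(x) = 4*(1 - x^2)/(x^4 + 2*x^2 + 1)

Solve f'(x) = 0:
  f'(x) = -4*(x - 1)*(x + 1)/(x^2 + 1)^2; the denominator is positive wherever f is defined, so f'(x) = 0 ⇔ 4 - 4*x^2 = 0.
  Factor: 4 - 4*x^2 = -4*(x - 1)*(x + 1) = 0.
  ⇒ x = -1, 1

f''(x) = 8*x*(x^2 - 3)/(x^2 + 1)^3
Second-derivative test at each critical point:
  f''(-1) = 2 > 0 → local minimum
  f''(1) = -2 < 0 → local maximum

Critical points: x = -1 (local minimum); x = 1 (local maximum)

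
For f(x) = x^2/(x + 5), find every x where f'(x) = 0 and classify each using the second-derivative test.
f'(x) = x*(x + 10)/(x^2 + 10*x + 25)

Solve f'(x) = 0:
  f'(x) = x*(x + 10)/(x + 5)^2; the denominator is positive wherever f is defined, so f'(x) = 0 ⇔ x^2 + 10*x = 0.
  Factor: x^2 + 10*x = x*(x + 10) = 0.
  ⇒ x = -10, 0

f''(x) = 50/(x^3 + 15*x^2 + 75*x + 125)
Second-derivative test at each critical point:
  f''(-10) = -2/5 < 0 → local maximum
  f''(0) = 2/5 > 0 → local minimum

Critical points: x = -10 (local maximum); x = 0 (local minimum)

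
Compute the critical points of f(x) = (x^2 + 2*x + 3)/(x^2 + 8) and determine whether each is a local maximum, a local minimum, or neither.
f'(x) = 2*(-x^2 + 5*x + 8)/(x^4 + 16*x^2 + 64)

Solve f'(x) = 0:
  f'(x) = -2*(x^2 - 5*x - 8)/(x^2 + 8)^2; the denominator is positive wherever f is defined, so f'(x) = 0 ⇔ -2*x^2 + 10*x + 16 = 0.
  Factor: -2*x^2 + 10*x + 16 = -2*(x^2 - 5*x - 8); x^2 - 5*x - 8 = 0 has no rational roots; quadratic formula: x = (5 ± √57)/2.
  ⇒ x = 5/2 - sqrt(57)/2 ≈ -1.2749, 5/2 + sqrt(57)/2 ≈ 6.2749

f''(x) = 2*(2*x^3 - 15*x^2 - 48*x + 40)/(x^6 + 24*x^4 + 192*x^2 + 512)
Second-derivative test at each critical point:
  f''(-1.2749) = 0.1630 > 0 → local minimum
  f''(6.2749) = -0.0067 < 0 → local maximum

Critical points: x = 5/2 - sqrt(57)/2 ≈ -1.2749 (local minimum); x = 5/2 + sqrt(57)/2 ≈ 6.2749 (local maximum)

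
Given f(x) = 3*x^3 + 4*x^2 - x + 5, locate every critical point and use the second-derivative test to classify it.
f'(x) = 9*x^2 + 8*x - 1

Solve f'(x) = 0:
  Factor: 9*x^2 + 8*x - 1 = (x + 1)*(9*x - 1) = 0.
  ⇒ x = -1, 1/9

f''(x) = 18*x + 8
Second-derivative test at each critical point:
  f''(-1) = -10 < 0 → local maximum
  f''(1/9) = 10 > 0 → local minimum

Critical points: x = -1 (local maximum); x = 1/9 (local minimum)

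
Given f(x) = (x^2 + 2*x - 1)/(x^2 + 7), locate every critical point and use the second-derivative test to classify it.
f'(x) = 2*(-x^2 + 8*x + 7)/(x^4 + 14*x^2 + 49)

Solve f'(x) = 0:
  f'(x) = -2*(x^2 - 8*x - 7)/(x^2 + 7)^2; the denominator is positive wherever f is defined, so f'(x) = 0 ⇔ -2*x^2 + 16*x + 14 = 0.
  Factor: -2*x^2 + 16*x + 14 = -2*(x^2 - 8*x - 7); x^2 - 8*x - 7 = 0 has no rational roots; quadratic formula: x = (8 ± √92)/2.
  ⇒ x = 4 - sqrt(23) ≈ -0.7958, 4 + sqrt(23) ≈ 8.7958

f''(x) = 4*(x^3 - 12*x^2 - 21*x + 28)/(x^6 + 21*x^4 + 147*x^2 + 343)
Second-derivative test at each critical point:
  f''(-0.7958) = 0.3292 > 0 → local minimum
  f''(8.7958) = -0.0027 < 0 → local maximum

Critical points: x = 4 - sqrt(23) ≈ -0.7958 (local minimum); x = 4 + sqrt(23) ≈ 8.7958 (local maximum)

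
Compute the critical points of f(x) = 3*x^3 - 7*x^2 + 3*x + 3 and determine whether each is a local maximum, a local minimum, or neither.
f'(x) = 9*x^2 - 14*x + 3

Solve f'(x) = 0:
  9*x^2 - 14*x + 3 = 0 has no rational roots; quadratic formula: x = (14 ± √88)/18.
  ⇒ x = 7/9 - sqrt(22)/9 ≈ 0.2566, sqrt(22)/9 + 7/9 ≈ 1.2989

f''(x) = 18*x - 14
Second-derivative test at each critical point:
  f''(0.2566) = -9.3808 < 0 → local maximum
  f''(1.2989) = 9.3808 > 0 → local minimum

Critical points: x = 7/9 - sqrt(22)/9 ≈ 0.2566 (local maximum); x = sqrt(22)/9 + 7/9 ≈ 1.2989 (local minimum)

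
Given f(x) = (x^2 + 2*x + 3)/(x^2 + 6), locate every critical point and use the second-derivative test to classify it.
f'(x) = 2*(-x^2 + 3*x + 6)/(x^4 + 12*x^2 + 36)

Solve f'(x) = 0:
  f'(x) = -2*(x^2 - 3*x - 6)/(x^2 + 6)^2; the denominator is positive wherever f is defined, so f'(x) = 0 ⇔ -2*x^2 + 6*x + 12 = 0.
  Factor: -2*x^2 + 6*x + 12 = -2*(x^2 - 3*x - 6); x^2 - 3*x - 6 = 0 has no rational roots; quadratic formula: x = (3 ± √33)/2.
  ⇒ x = 3/2 - sqrt(33)/2 ≈ -1.3723, 3/2 + sqrt(33)/2 ≈ 4.3723

f''(x) = 2*(2*x^3 - 9*x^2 - 36*x + 18)/(x^6 + 18*x^4 + 108*x^2 + 216)
Second-derivative test at each critical point:
  f''(-1.3723) = 0.1849 > 0 → local minimum
  f''(4.3723) = -0.0182 < 0 → local maximum

Critical points: x = 3/2 - sqrt(33)/2 ≈ -1.3723 (local minimum); x = 3/2 + sqrt(33)/2 ≈ 4.3723 (local maximum)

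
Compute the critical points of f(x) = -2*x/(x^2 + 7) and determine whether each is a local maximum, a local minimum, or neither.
f'(x) = 2*(x^2 - 7)/(x^2 + 7)^2

Solve f'(x) = 0:
  f'(x) = 2*(x^2 - 7)/(x^2 + 7)^2; the denominator is positive wherever f is defined, so f'(x) = 0 ⇔ 2*x^2 - 14 = 0.
  Factor: 2*x^2 - 14 = 2*(x^2 - 7); x^2 - 7 = 0 has no rational roots; quadratic formula: x = (0 ± √28)/2.
  ⇒ x = -sqrt(7) ≈ -2.6458, sqrt(7) ≈ 2.6458

f''(x) = 4*x*(21 - x^2)/(x^2 + 7)^3
Second-derivative test at each critical point:
  f''(-2.6458) = -0.0540 < 0 → local maximum
  f''(2.6458) = 0.0540 > 0 → local minimum

Critical points: x = -sqrt(7) ≈ -2.6458 (local maximum); x = sqrt(7) ≈ 2.6458 (local minimum)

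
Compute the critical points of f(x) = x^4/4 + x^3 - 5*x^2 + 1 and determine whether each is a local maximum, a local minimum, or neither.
f'(x) = x*(x^2 + 3*x - 10)

Solve f'(x) = 0:
  Factor: x^3 + 3*x^2 - 10*x = x*(x - 2)*(x + 5) = 0.
  ⇒ x = -5, 0, 2

f''(x) = 3*x^2 + 6*x - 10
Second-derivative test at each critical point:
  f''(-5) = 35 > 0 → local minimum
  f''(0) = -10 < 0 → local maximum
  f''(2) = 14 > 0 → local minimum

Critical points: x = -5 (local minimum); x = 0 (local maximum); x = 2 (local minimum)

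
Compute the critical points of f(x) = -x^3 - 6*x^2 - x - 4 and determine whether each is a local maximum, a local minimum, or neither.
f'(x) = -3*x^2 - 12*x - 1

Solve f'(x) = 0:
  3*x^2 + 12*x + 1 = 0 has no rational roots; quadratic formula: x = (-12 ± √132)/6.
  ⇒ x = -2 - sqrt(33)/3 ≈ -3.9149, -2 + sqrt(33)/3 ≈ -0.0851

f''(x) = -6*x - 12
Second-derivative test at each critical point:
  f''(-3.9149) = 11.4891 > 0 → local minimum
  f''(-0.0851) = -11.4891 < 0 → local maximum

Critical points: x = -2 - sqrt(33)/3 ≈ -3.9149 (local minimum); x = -2 + sqrt(33)/3 ≈ -0.0851 (local maximum)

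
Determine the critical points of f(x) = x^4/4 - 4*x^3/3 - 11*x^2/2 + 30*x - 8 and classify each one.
f'(x) = x^3 - 4*x^2 - 11*x + 30

Solve f'(x) = 0:
  Factor: x^3 - 4*x^2 - 11*x + 30 = (x - 5)*(x - 2)*(x + 3) = 0.
  ⇒ x = -3, 2, 5

f''(x) = 3*x^2 - 8*x - 11
Second-derivative test at each critical point:
  f''(-3) = 40 > 0 → local minimum
  f''(2) = -15 < 0 → local maximum
  f''(5) = 24 > 0 → local minimum

Critical points: x = -3 (local minimum); x = 2 (local maximum); x = 5 (local minimum)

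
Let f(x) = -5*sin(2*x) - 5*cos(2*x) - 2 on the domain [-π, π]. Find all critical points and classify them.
f'(x) = -10*sqrt(2)*cos(2*x + pi/4)

Solve f'(x) = 0 on [-π, π]:
  f'(x) = 0 ⇔ -5*cos(2*x) = -5*sin(2*x) ⇔ tan(2*x) = 1, i.e. 2*x = arctan(1) + nπ; keep the solutions lying in [-π, π].
  ⇒ x = -7*pi/8 ≈ -2.7489, -3*pi/8 ≈ -1.1781, pi/8 ≈ 0.3927, 5*pi/8 ≈ 1.9635

f''(x) = 20*sqrt(2)*sin(2*x + pi/4)
Second-derivative test at each critical point:
  f''(-2.7489) = 28.2843 > 0 → local minimum
  f''(-1.1781) = -28.2843 < 0 → local maximum
  f''(0.3927) = 28.2843 > 0 → local minimum
  f''(1.9635) = -28.2843 < 0 → local maximum

Critical points: x = -7*pi/8 ≈ -2.7489 (local minimum); x = -3*pi/8 ≈ -1.1781 (local maximum); x = pi/8 ≈ 0.3927 (local minimum); x = 5*pi/8 ≈ 1.9635 (local maximum)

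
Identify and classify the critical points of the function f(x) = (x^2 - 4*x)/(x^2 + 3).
f'(x) = 2*(2*x^2 + 3*x - 6)/(x^4 + 6*x^2 + 9)

Solve f'(x) = 0:
  f'(x) = 2*(2*x^2 + 3*x - 6)/(x^2 + 3)^2; the denominator is positive wherever f is defined, so f'(x) = 0 ⇔ 4*x^2 + 6*x - 12 = 0.
  Factor: 4*x^2 + 6*x - 12 = 2*(2*x^2 + 3*x - 6); 2*x^2 + 3*x - 6 = 0 has no rational roots; quadratic formula: x = (-3 ± √57)/4.
  ⇒ x = -sqrt(57)/4 - 3/4 ≈ -2.6375, -3/4 + sqrt(57)/4 ≈ 1.1375

f''(x) = 2*(-4*x^3 - 9*x^2 + 36*x + 9)/(x^6 + 9*x^4 + 27*x^2 + 27)
Second-derivative test at each critical point:
  f''(-2.6375) = -0.1523 < 0 → local maximum
  f''(1.1375) = 0.8190 > 0 → local minimum

Critical points: x = -sqrt(57)/4 - 3/4 ≈ -2.6375 (local maximum); x = -3/4 + sqrt(57)/4 ≈ 1.1375 (local minimum)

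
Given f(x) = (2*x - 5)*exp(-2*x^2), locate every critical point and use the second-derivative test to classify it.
f'(x) = 2*(-2*x*(2*x - 5) + 1)*exp(-2*x^2)

Solve f'(x) = 0:
  f'(x) = (-8*x^2 + 20*x + 2)·exp(-2*x^2) and exp(-2*x^2) > 0 for every x, so f'(x) = 0 ⇔ -8*x^2 + 20*x + 2 = 0.
  Factor: -8*x^2 + 20*x + 2 = -2*(4*x^2 - 10*x - 1); 4*x^2 - 10*x - 1 = 0 has no rational roots; quadratic formula: x = (10 ± √116)/8.
  ⇒ x = 5/4 - sqrt(29)/4 ≈ -0.0963, 5/4 + sqrt(29)/4 ≈ 2.5963

f''(x) = 4*(4*x^2*(2*x - 5) - 6*x + 5)*exp(-2*x^2)
Second-derivative test at each critical point:
  f''(-0.0963) = 21.1449 > 0 → local minimum
  f''(2.5963) = -3.008e-05 < 0 → local maximum

Critical points: x = 5/4 - sqrt(29)/4 ≈ -0.0963 (local minimum); x = 5/4 + sqrt(29)/4 ≈ 2.5963 (local maximum)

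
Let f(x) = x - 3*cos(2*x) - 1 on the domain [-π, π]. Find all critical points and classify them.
f'(x) = 6*sin(2*x) + 1

Solve f'(x) = 0 on [-π, π]:
  f'(x) = 0 ⇔ sin(2*x) = -1/6, i.e. 2*x = arcsin(-1/6) + 2nπ or 2*x = π − arcsin(-1/6) + 2nπ; keep the solutions lying in [-π, π].
  ⇒ x = -pi/2 + asin(1/6)/2 ≈ -1.4871, -asin(1/6)/2 ≈ -0.0837, asin(1/6)/2 + pi/2 ≈ 1.6545, pi - asin(1/6)/2 ≈ 3.0579

f''(x) = 12*cos(2*x)
Second-derivative test at each critical point:
  f''(-1.4871) = -11.8322 < 0 → local maximum
  f''(-0.0837) = 11.8322 > 0 → local minimum
  f''(1.6545) = -11.8322 < 0 → local maximum
  f''(3.0579) = 11.8322 > 0 → local minimum

Critical points: x = -pi/2 + asin(1/6)/2 ≈ -1.4871 (local maximum); x = -asin(1/6)/2 ≈ -0.0837 (local minimum); x = asin(1/6)/2 + pi/2 ≈ 1.6545 (local maximum); x = pi - asin(1/6)/2 ≈ 3.0579 (local minimum)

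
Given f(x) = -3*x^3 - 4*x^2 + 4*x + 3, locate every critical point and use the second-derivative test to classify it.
f'(x) = -9*x^2 - 8*x + 4

Solve f'(x) = 0:
  9*x^2 + 8*x - 4 = 0 has no rational roots; quadratic formula: x = (-8 ± √208)/18.
  ⇒ x = -2*sqrt(13)/9 - 4/9 ≈ -1.2457, -4/9 + 2*sqrt(13)/9 ≈ 0.3568

f''(x) = -18*x - 8
Second-derivative test at each critical point:
  f''(-1.2457) = 14.4222 > 0 → local minimum
  f''(0.3568) = -14.4222 < 0 → local maximum

Critical points: x = -2*sqrt(13)/9 - 4/9 ≈ -1.2457 (local minimum); x = -4/9 + 2*sqrt(13)/9 ≈ 0.3568 (local maximum)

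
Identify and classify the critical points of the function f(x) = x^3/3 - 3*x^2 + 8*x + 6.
f'(x) = x^2 - 6*x + 8

Solve f'(x) = 0:
  Factor: x^2 - 6*x + 8 = (x - 4)*(x - 2) = 0.
  ⇒ x = 2, 4

f''(x) = 2*x - 6
Second-derivative test at each critical point:
  f''(2) = -2 < 0 → local maximum
  f''(4) = 2 > 0 → local minimum

Critical points: x = 2 (local maximum); x = 4 (local minimum)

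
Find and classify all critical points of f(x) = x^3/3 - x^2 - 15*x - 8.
f'(x) = x^2 - 2*x - 15

Solve f'(x) = 0:
  Factor: x^2 - 2*x - 15 = (x - 5)*(x + 3) = 0.
  ⇒ x = -3, 5

f''(x) = 2*x - 2
Second-derivative test at each critical point:
  f''(-3) = -8 < 0 → local maximum
  f''(5) = 8 > 0 → local minimum

Critical points: x = -3 (local maximum); x = 5 (local minimum)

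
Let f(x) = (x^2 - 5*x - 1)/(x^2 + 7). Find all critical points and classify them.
f'(x) = (5*x^2 + 16*x - 35)/(x^4 + 14*x^2 + 49)

Solve f'(x) = 0:
  f'(x) = (5*x^2 + 16*x - 35)/(x^2 + 7)^2; the denominator is positive wherever f is defined, so f'(x) = 0 ⇔ 5*x^2 + 16*x - 35 = 0.
  5*x^2 + 16*x - 35 = 0 has no rational roots; quadratic formula: x = (-16 ± √956)/10.
  ⇒ x = -sqrt(239)/5 - 8/5 ≈ -4.6919, -8/5 + sqrt(239)/5 ≈ 1.4919

f''(x) = 2*(-5*x^3 - 24*x^2 + 105*x + 56)/(x^6 + 21*x^4 + 147*x^2 + 343)
Second-derivative test at each critical point:
  f''(-4.6919) = -0.0367 < 0 → local maximum
  f''(1.4919) = 0.3633 > 0 → local minimum

Critical points: x = -sqrt(239)/5 - 8/5 ≈ -4.6919 (local maximum); x = -8/5 + sqrt(239)/5 ≈ 1.4919 (local minimum)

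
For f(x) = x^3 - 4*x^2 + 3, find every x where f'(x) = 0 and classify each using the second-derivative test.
f'(x) = x*(3*x - 8)

Solve f'(x) = 0:
  Factor: 3*x^2 - 8*x = x*(3*x - 8) = 0.
  ⇒ x = 0, 8/3

f''(x) = 6*x - 8
Second-derivative test at each critical point:
  f''(0) = -8 < 0 → local maximum
  f''(8/3) = 8 > 0 → local minimum

Critical points: x = 0 (local maximum); x = 8/3 (local minimum)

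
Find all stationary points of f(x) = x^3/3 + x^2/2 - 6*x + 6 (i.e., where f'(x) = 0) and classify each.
f'(x) = x^2 + x - 6

Solve f'(x) = 0:
  Factor: x^2 + x - 6 = (x - 2)*(x + 3) = 0.
  ⇒ x = -3, 2

f''(x) = 2*x + 1
Second-derivative test at each critical point:
  f''(-3) = -5 < 0 → local maximum
  f''(2) = 5 > 0 → local minimum

Critical points: x = -3 (local maximum); x = 2 (local minimum)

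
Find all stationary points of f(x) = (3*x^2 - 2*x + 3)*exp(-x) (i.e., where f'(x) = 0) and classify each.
f'(x) = (-3*x^2 + 8*x - 5)*exp(-x)

Solve f'(x) = 0:
  f'(x) = (-3*x^2 + 8*x - 5)·exp(-x) and exp(-x) > 0 for every x, so f'(x) = 0 ⇔ -3*x^2 + 8*x - 5 = 0.
  Factor: -3*x^2 + 8*x - 5 = -(x - 1)*(3*x - 5) = 0.
  ⇒ x = 1, 5/3

f''(x) = (3*x^2 - 14*x + 13)*exp(-x)
Second-derivative test at each critical point:
  f''(1) = 0.7358 > 0 → local minimum
  f''(5/3) = -0.3778 < 0 → local maximum

Critical points: x = 1 (local minimum); x = 5/3 (local maximum)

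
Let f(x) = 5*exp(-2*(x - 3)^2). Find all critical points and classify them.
f'(x) = 20*(3 - x)*exp(-2*(x - 3)^2)

Solve f'(x) = 0:
  f'(x) = (60 - 20*x)·exp(-2*(x - 3)^2) and exp(-2*(x - 3)^2) > 0 for every x, so f'(x) = 0 ⇔ 60 - 20*x = 0.
  Factor: 60 - 20*x = -20*(x - 3) = 0.
  ⇒ x = 3

f''(x) = 20*(4*(x - 3)^2 - 1)*exp(-2*(x - 3)^2)
Second-derivative test at each critical point:
  f''(3) = -20 < 0 → local maximum

Critical points: x = 3 (local maximum)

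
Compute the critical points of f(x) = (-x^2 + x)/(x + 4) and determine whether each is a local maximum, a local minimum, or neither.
f'(x) = (-x^2 - 8*x + 4)/(x^2 + 8*x + 16)

Solve f'(x) = 0:
  f'(x) = -(x^2 + 8*x - 4)/(x + 4)^2; the denominator is positive wherever f is defined, so f'(x) = 0 ⇔ -x^2 - 8*x + 4 = 0.
  x^2 + 8*x - 4 = 0 has no rational roots; quadratic formula: x = (-8 ± √80)/2.
  ⇒ x = -2*sqrt(5) - 4 ≈ -8.4721, -4 + 2*sqrt(5) ≈ 0.4721

f''(x) = -40/(x^3 + 12*x^2 + 48*x + 64)
Second-derivative test at each critical point:
  f''(-8.4721) = 0.4472 > 0 → local minimum
  f''(0.4721) = -0.4472 < 0 → local maximum

Critical points: x = -2*sqrt(5) - 4 ≈ -8.4721 (local minimum); x = -4 + 2*sqrt(5) ≈ 0.4721 (local maximum)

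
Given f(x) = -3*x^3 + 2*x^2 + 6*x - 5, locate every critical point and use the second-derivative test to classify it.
f'(x) = -9*x^2 + 4*x + 6

Solve f'(x) = 0:
  9*x^2 - 4*x - 6 = 0 has no rational roots; quadratic formula: x = (4 ± √232)/18.
  ⇒ x = 2/9 - sqrt(58)/9 ≈ -0.6240, 2/9 + sqrt(58)/9 ≈ 1.0684

f''(x) = 4 - 18*x
Second-derivative test at each critical point:
  f''(-0.6240) = 15.2315 > 0 → local minimum
  f''(1.0684) = -15.2315 < 0 → local maximum

Critical points: x = 2/9 - sqrt(58)/9 ≈ -0.6240 (local minimum); x = 2/9 + sqrt(58)/9 ≈ 1.0684 (local maximum)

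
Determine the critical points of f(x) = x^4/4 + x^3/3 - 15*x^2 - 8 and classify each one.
f'(x) = x*(x^2 + x - 30)

Solve f'(x) = 0:
  Factor: x^3 + x^2 - 30*x = x*(x - 5)*(x + 6) = 0.
  ⇒ x = -6, 0, 5

f''(x) = 3*x^2 + 2*x - 30
Second-derivative test at each critical point:
  f''(-6) = 66 > 0 → local minimum
  f''(0) = -30 < 0 → local maximum
  f''(5) = 55 > 0 → local minimum

Critical points: x = -6 (local minimum); x = 0 (local maximum); x = 5 (local minimum)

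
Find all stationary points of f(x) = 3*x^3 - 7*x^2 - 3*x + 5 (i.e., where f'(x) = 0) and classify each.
f'(x) = 9*x^2 - 14*x - 3

Solve f'(x) = 0:
  9*x^2 - 14*x - 3 = 0 has no rational roots; quadratic formula: x = (14 ± √304)/18.
  ⇒ x = 7/9 - 2*sqrt(19)/9 ≈ -0.1909, 7/9 + 2*sqrt(19)/9 ≈ 1.7464

f''(x) = 18*x - 14
Second-derivative test at each critical point:
  f''(-0.1909) = -17.4356 < 0 → local maximum
  f''(1.7464) = 17.4356 > 0 → local minimum

Critical points: x = 7/9 - 2*sqrt(19)/9 ≈ -0.1909 (local maximum); x = 7/9 + 2*sqrt(19)/9 ≈ 1.7464 (local minimum)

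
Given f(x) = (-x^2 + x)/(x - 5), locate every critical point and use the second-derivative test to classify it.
f'(x) = (-x^2 + 10*x - 5)/(x^2 - 10*x + 25)

Solve f'(x) = 0:
  f'(x) = -(x^2 - 10*x + 5)/(x - 5)^2; the denominator is positive wherever f is defined, so f'(x) = 0 ⇔ -x^2 + 10*x - 5 = 0.
  x^2 - 10*x + 5 = 0 has no rational roots; quadratic formula: x = (10 ± √80)/2.
  ⇒ x = 5 - 2*sqrt(5) ≈ 0.5279, 2*sqrt(5) + 5 ≈ 9.4721

f''(x) = -40/(x^3 - 15*x^2 + 75*x - 125)
Second-derivative test at each critical point:
  f''(0.5279) = 0.4472 > 0 → local minimum
  f''(9.4721) = -0.4472 < 0 → local maximum

Critical points: x = 5 - 2*sqrt(5) ≈ 0.5279 (local minimum); x = 2*sqrt(5) + 5 ≈ 9.4721 (local maximum)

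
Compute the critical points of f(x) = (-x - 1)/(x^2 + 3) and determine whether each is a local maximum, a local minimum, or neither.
f'(x) = (-x^2 + 2*x*(x + 1) - 3)/(x^2 + 3)^2

Solve f'(x) = 0:
  f'(x) = (x - 1)*(x + 3)/(x^2 + 3)^2; the denominator is positive wherever f is defined, so f'(x) = 0 ⇔ x^2 + 2*x - 3 = 0.
  Factor: x^2 + 2*x - 3 = (x - 1)*(x + 3) = 0.
  ⇒ x = -3, 1

f''(x) = 2*(-4*x^2*(x + 1) + (3*x + 1)*(x^2 + 3))/(x^2 + 3)^3
Second-derivative test at each critical point:
  f''(-3) = -1/36 < 0 → local maximum
  f''(1) = 1/4 > 0 → local minimum

Critical points: x = -3 (local maximum); x = 1 (local minimum)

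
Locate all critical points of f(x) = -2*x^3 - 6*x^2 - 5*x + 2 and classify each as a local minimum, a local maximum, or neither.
f'(x) = -6*x^2 - 12*x - 5

Solve f'(x) = 0:
  6*x^2 + 12*x + 5 = 0 has no rational roots; quadratic formula: x = (-12 ± √24)/12.
  ⇒ x = -1 - sqrt(6)/6 ≈ -1.4082, -1 + sqrt(6)/6 ≈ -0.5918

f''(x) = -12*x - 12
Second-derivative test at each critical point:
  f''(-1.4082) = 4.8990 > 0 → local minimum
  f''(-0.5918) = -4.8990 < 0 → local maximum

Critical points: x = -1 - sqrt(6)/6 ≈ -1.4082 (local minimum); x = -1 + sqrt(6)/6 ≈ -0.5918 (local maximum)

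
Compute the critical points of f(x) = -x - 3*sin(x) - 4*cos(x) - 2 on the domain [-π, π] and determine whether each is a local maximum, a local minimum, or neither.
f'(x) = 4*sin(x) - 3*cos(x) - 1

Solve f'(x) = 0 on [-π, π]:
  f'(x) = 0 ⇔ 4*sin(x) - 3*cos(x) = 1. Write the left side as R·cos(x + φ) with R = √((-3)² + (-4)²) = 5, cos φ = -3/5, sin φ = -4/5; then cos(x + φ) = 1/5. Solve for x and keep the solutions lying in [-π, π].
  ⇒ x = -pi + atan((4 - 6*sqrt(6))/(-8*sqrt(6) - 3)) ≈ -2.6994, atan((4 + 6*sqrt(6))/(-3 + 8*sqrt(6))) ≈ 0.8449

f''(x) = 3*sin(x) + 4*cos(x)
Second-derivative test at each critical point:
  f''(-2.6994) = -4.8990 < 0 → local maximum
  f''(0.8449) = 4.8990 > 0 → local minimum

Critical points: x = -pi + atan((4 - 6*sqrt(6))/(-8*sqrt(6) - 3)) ≈ -2.6994 (local maximum); x = atan((4 + 6*sqrt(6))/(-3 + 8*sqrt(6))) ≈ 0.8449 (local minimum)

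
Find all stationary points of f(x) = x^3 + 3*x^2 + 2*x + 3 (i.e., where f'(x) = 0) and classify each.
f'(x) = 3*x^2 + 6*x + 2

Solve f'(x) = 0:
  3*x^2 + 6*x + 2 = 0 has no rational roots; quadratic formula: x = (-6 ± √12)/6.
  ⇒ x = -1 - sqrt(3)/3 ≈ -1.5774, -1 + sqrt(3)/3 ≈ -0.4226

f''(x) = 6*x + 6
Second-derivative test at each critical point:
  f''(-1.5774) = -3.4641 < 0 → local maximum
  f''(-0.4226) = 3.4641 > 0 → local minimum

Critical points: x = -1 - sqrt(3)/3 ≈ -1.5774 (local maximum); x = -1 + sqrt(3)/3 ≈ -0.4226 (local minimum)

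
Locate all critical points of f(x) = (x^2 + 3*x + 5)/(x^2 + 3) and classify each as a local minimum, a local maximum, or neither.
f'(x) = (-3*x^2 - 4*x + 9)/(x^4 + 6*x^2 + 9)

Solve f'(x) = 0:
  f'(x) = -(3*x^2 + 4*x - 9)/(x^2 + 3)^2; the denominator is positive wherever f is defined, so f'(x) = 0 ⇔ -3*x^2 - 4*x + 9 = 0.
  3*x^2 + 4*x - 9 = 0 has no rational roots; quadratic formula: x = (-4 ± √124)/6.
  ⇒ x = -sqrt(31)/3 - 2/3 ≈ -2.5226, -2/3 + sqrt(31)/3 ≈ 1.1893

f''(x) = 6*(x^3 + 2*x^2 - 9*x - 2)/(x^6 + 9*x^4 + 27*x^2 + 27)
Second-derivative test at each critical point:
  f''(-2.5226) = 0.1270 > 0 → local minimum
  f''(1.1893) = -0.5715 < 0 → local maximum

Critical points: x = -sqrt(31)/3 - 2/3 ≈ -2.5226 (local minimum); x = -2/3 + sqrt(31)/3 ≈ 1.1893 (local maximum)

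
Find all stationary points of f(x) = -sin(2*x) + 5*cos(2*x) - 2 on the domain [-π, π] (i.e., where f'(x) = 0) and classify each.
f'(x) = -10*sin(2*x) - 2*cos(2*x)

Solve f'(x) = 0 on [-π, π]:
  f'(x) = 0 ⇔ -cos(2*x) = 5*sin(2*x) ⇔ tan(2*x) = -1/5, i.e. 2*x = arctan(-1/5) + nπ; keep the solutions lying in [-π, π].
  ⇒ x = -pi/2 - atan(1/5)/2 ≈ -1.6695, -atan(1/5)/2 ≈ -0.0987, -atan(1/5)/2 + pi/2 ≈ 1.4721, pi - atan(1/5)/2 ≈ 3.0429

f''(x) = 4*sin(2*x) - 20*cos(2*x)
Second-derivative test at each critical point:
  f''(-1.6695) = 20.3961 > 0 → local minimum
  f''(-0.0987) = -20.3961 < 0 → local maximum
  f''(1.4721) = 20.3961 > 0 → local minimum
  f''(3.0429) = -20.3961 < 0 → local maximum

Critical points: x = -pi/2 - atan(1/5)/2 ≈ -1.6695 (local minimum); x = -atan(1/5)/2 ≈ -0.0987 (local maximum); x = -atan(1/5)/2 + pi/2 ≈ 1.4721 (local minimum); x = pi - atan(1/5)/2 ≈ 3.0429 (local maximum)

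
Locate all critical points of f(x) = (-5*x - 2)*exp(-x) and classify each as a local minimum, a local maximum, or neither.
f'(x) = (5*x - 3)*exp(-x)

Solve f'(x) = 0:
  f'(x) = (5*x - 3)·exp(-x) and exp(-x) > 0 for every x, so f'(x) = 0 ⇔ 5*x - 3 = 0.
  5*x - 3 = 0.
  ⇒ x = 3/5

f''(x) = (8 - 5*x)*exp(-x)
Second-derivative test at each critical point:
  f''(3/5) = 2.7441 > 0 → local minimum

Critical points: x = 3/5 (local minimum)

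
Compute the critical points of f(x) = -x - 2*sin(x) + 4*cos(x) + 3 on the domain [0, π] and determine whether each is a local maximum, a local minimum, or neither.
f'(x) = -4*sin(x) - 2*cos(x) - 1

Solve f'(x) = 0 on [0, π]:
  f'(x) = 0 ⇔ -4*sin(x) - 2*cos(x) = 1. Write the left side as R·cos(x + φ) with R = √((-2)² + 4²) = 2*sqrt(5), cos φ = -sqrt(5)/5, sin φ = 2*sqrt(5)/5; then cos(x + φ) = sqrt(5)/10. Solve for x and keep the solutions lying in [0, π].
  ⇒ x = atan((-2 + sqrt(19))/(-2*sqrt(19) - 1)) + pi ≈ 2.9035

f''(x) = 2*sin(x) - 4*cos(x)
Second-derivative test at each critical point:
  f''(2.9035) = 4.3589 > 0 → local minimum

Critical points: x = atan((-2 + sqrt(19))/(-2*sqrt(19) - 1)) + pi ≈ 2.9035 (local minimum)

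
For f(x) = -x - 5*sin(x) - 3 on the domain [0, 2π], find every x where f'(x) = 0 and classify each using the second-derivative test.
f'(x) = -5*cos(x) - 1

Solve f'(x) = 0 on [0, 2π]:
  f'(x) = 0 ⇔ cos(x) = -1/5, i.e. x = ±arccos(-1/5) + 2nπ; keep the solutions lying in [0, 2π].
  ⇒ x = acos(-1/5) ≈ 1.7722, -acos(-1/5) + 2*pi ≈ 4.5110

f''(x) = 5*sin(x)
Second-derivative test at each critical point:
  f''(1.7722) = 4.8990 > 0 → local minimum
  f''(4.5110) = -4.8990 < 0 → local maximum

Critical points: x = acos(-1/5) ≈ 1.7722 (local minimum); x = -acos(-1/5) + 2*pi ≈ 4.5110 (local maximum)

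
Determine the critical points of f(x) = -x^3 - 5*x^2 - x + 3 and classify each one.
f'(x) = -3*x^2 - 10*x - 1

Solve f'(x) = 0:
  3*x^2 + 10*x + 1 = 0 has no rational roots; quadratic formula: x = (-10 ± √88)/6.
  ⇒ x = -5/3 - sqrt(22)/3 ≈ -3.2301, -5/3 + sqrt(22)/3 ≈ -0.1032

f''(x) = -6*x - 10
Second-derivative test at each critical point:
  f''(-3.2301) = 9.3808 > 0 → local minimum
  f''(-0.1032) = -9.3808 < 0 → local maximum

Critical points: x = -5/3 - sqrt(22)/3 ≈ -3.2301 (local minimum); x = -5/3 + sqrt(22)/3 ≈ -0.1032 (local maximum)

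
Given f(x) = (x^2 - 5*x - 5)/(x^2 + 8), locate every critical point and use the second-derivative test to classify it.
f'(x) = (5*x^2 + 26*x - 40)/(x^4 + 16*x^2 + 64)

Solve f'(x) = 0:
  f'(x) = (5*x^2 + 26*x - 40)/(x^2 + 8)^2; the denominator is positive wherever f is defined, so f'(x) = 0 ⇔ 5*x^2 + 26*x - 40 = 0.
  5*x^2 + 26*x - 40 = 0 has no rational roots; quadratic formula: x = (-26 ± √1476)/10.
  ⇒ x = -3*sqrt(41)/5 - 13/5 ≈ -6.4419, -13/5 + 3*sqrt(41)/5 ≈ 1.2419

f''(x) = 2*(-5*x^3 - 39*x^2 + 120*x + 104)/(x^6 + 24*x^4 + 192*x^2 + 512)
Second-derivative test at each critical point:
  f''(-6.4419) = -0.0157 < 0 → local maximum
  f''(1.2419) = 0.4219 > 0 → local minimum

Critical points: x = -3*sqrt(41)/5 - 13/5 ≈ -6.4419 (local maximum); x = -13/5 + 3*sqrt(41)/5 ≈ 1.2419 (local minimum)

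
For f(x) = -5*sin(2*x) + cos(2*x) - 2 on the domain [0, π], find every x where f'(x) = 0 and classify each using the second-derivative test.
f'(x) = -2*sin(2*x) - 10*cos(2*x)

Solve f'(x) = 0 on [0, π]:
  f'(x) = 0 ⇔ -5*cos(2*x) = sin(2*x) ⇔ tan(2*x) = -5, i.e. 2*x = arctan(-5) + nπ; keep the solutions lying in [0, π].
  ⇒ x = -atan(5)/2 + pi/2 ≈ 0.8841, pi - atan(5)/2 ≈ 2.4549

f''(x) = 20*sin(2*x) - 4*cos(2*x)
Second-derivative test at each critical point:
  f''(0.8841) = 20.3961 > 0 → local minimum
  f''(2.4549) = -20.3961 < 0 → local maximum

Critical points: x = -atan(5)/2 + pi/2 ≈ 0.8841 (local minimum); x = pi - atan(5)/2 ≈ 2.4549 (local maximum)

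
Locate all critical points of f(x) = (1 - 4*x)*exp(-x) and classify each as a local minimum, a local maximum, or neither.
f'(x) = (4*x - 5)*exp(-x)

Solve f'(x) = 0:
  f'(x) = (4*x - 5)·exp(-x) and exp(-x) > 0 for every x, so f'(x) = 0 ⇔ 4*x - 5 = 0.
  4*x - 5 = 0.
  ⇒ x = 5/4

f''(x) = (9 - 4*x)*exp(-x)
Second-derivative test at each critical point:
  f''(5/4) = 1.1460 > 0 → local minimum

Critical points: x = 5/4 (local minimum)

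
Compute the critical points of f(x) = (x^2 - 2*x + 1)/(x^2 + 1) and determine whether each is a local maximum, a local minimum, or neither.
f'(x) = 2*(x^2 - 1)/(x^4 + 2*x^2 + 1)

Solve f'(x) = 0:
  f'(x) = 2*(x - 1)*(x + 1)/(x^2 + 1)^2; the denominator is positive wherever f is defined, so f'(x) = 0 ⇔ 2*x^2 - 2 = 0.
  Factor: 2*x^2 - 2 = 2*(x - 1)*(x + 1) = 0.
  ⇒ x = -1, 1

f''(x) = 4*x*(3 - x^2)/(x^6 + 3*x^4 + 3*x^2 + 1)
Second-derivative test at each critical point:
  f''(-1) = -1 < 0 → local maximum
  f''(1) = 1 > 0 → local minimum

Critical points: x = -1 (local maximum); x = 1 (local minimum)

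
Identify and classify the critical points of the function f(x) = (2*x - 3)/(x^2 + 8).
f'(x) = 2*(-x^2 + 3*x + 8)/(x^4 + 16*x^2 + 64)

Solve f'(x) = 0:
  f'(x) = -2*(x^2 - 3*x - 8)/(x^2 + 8)^2; the denominator is positive wherever f is defined, so f'(x) = 0 ⇔ -2*x^2 + 6*x + 16 = 0.
  Factor: -2*x^2 + 6*x + 16 = -2*(x^2 - 3*x - 8); x^2 - 3*x - 8 = 0 has no rational roots; quadratic formula: x = (3 ± √41)/2.
  ⇒ x = 3/2 - sqrt(41)/2 ≈ -1.7016, 3/2 + sqrt(41)/2 ≈ 4.7016

f''(x) = 2*(4*x^2*(2*x - 3) + 3*(1 - 2*x)*(x^2 + 8))/(x^2 + 8)^3
Second-derivative test at each critical point:
  f''(-1.7016) = 0.1079 > 0 → local minimum
  f''(4.7016) = -0.0141 < 0 → local maximum

Critical points: x = 3/2 - sqrt(41)/2 ≈ -1.7016 (local minimum); x = 3/2 + sqrt(41)/2 ≈ 4.7016 (local maximum)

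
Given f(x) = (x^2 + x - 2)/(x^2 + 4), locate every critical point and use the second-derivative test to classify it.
f'(x) = (-x^2 + 12*x + 4)/(x^4 + 8*x^2 + 16)

Solve f'(x) = 0:
  f'(x) = -(x^2 - 12*x - 4)/(x^2 + 4)^2; the denominator is positive wherever f is defined, so f'(x) = 0 ⇔ -x^2 + 12*x + 4 = 0.
  x^2 - 12*x - 4 = 0 has no rational roots; quadratic formula: x = (12 ± √160)/2.
  ⇒ x = 6 - 2*sqrt(10) ≈ -0.3246, 6 + 2*sqrt(10) ≈ 12.3246

f''(x) = 2*(x^3 - 18*x^2 - 12*x + 24)/(x^6 + 12*x^4 + 48*x^2 + 64)
Second-derivative test at each critical point:
  f''(-0.3246) = 0.7505 > 0 → local minimum
  f''(12.3246) = -0.0005 < 0 → local maximum

Critical points: x = 6 - 2*sqrt(10) ≈ -0.3246 (local minimum); x = 6 + 2*sqrt(10) ≈ 12.3246 (local maximum)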